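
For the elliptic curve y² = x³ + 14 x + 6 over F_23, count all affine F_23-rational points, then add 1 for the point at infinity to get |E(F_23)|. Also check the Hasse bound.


Affine points = {(0, 11), (0, 12), (3, 11), (3, 12), (8, 3), (8, 20), (12, 4), (12, 19), (13, 4), (13, 19), (14, 5), (14, 18), (15, 7), (15, 16), (16, 5), (16, 18), (18, 8), (18, 15), (19, 1), (19, 22), (20, 11), (20, 12), (21, 4), (21, 19)}; affine count = 24; |E(F_23)| = 25.

Discriminant check: Δ ∝ 4a³ + 27b² = 4·14³ + 27·6² = 4·2744 + 27·36 ≡ 11 (mod 23). Nonzero ⇒ E is nonsingular.
For each x ∈ F_23, compute rhs = x³ + 14·x + 6 mod 23, then count y ∈ F_23 with y² ≡ rhs.
  x = 0: rhs = 6, matching y values: 11, 12 (2 points).
  x = 1: rhs = 21, matching y values: none (0 points).
  x = 2: rhs = 19, matching y values: none (0 points).
  x = 3: rhs = 6, matching y values: 11, 12 (2 points).
  x = 4: rhs = 11, matching y values: none (0 points).
  x = 5: rhs = 17, matching y values: none (0 points).
  x = 6: rhs = 7, matching y values: none (0 points).
  x = 7: rhs = 10, matching y values: none (0 points).
  x = 8: rhs = 9, matching y values: 3, 20 (2 points).
  x = 9: rhs = 10, matching y values: none (0 points).
  x = 10: rhs = 19, matching y values: none (0 points).
  x = 11: rhs = 19, matching y values: none (0 points).
  x = 12: rhs = 16, matching y values: 4, 19 (2 points).
  x = 13: rhs = 16, matching y values: 4, 19 (2 points).
  x = 14: rhs = 2, matching y values: 5, 18 (2 points).
  x = 15: rhs = 3, matching y values: 7, 16 (2 points).
  x = 16: rhs = 2, matching y values: 5, 18 (2 points).
  x = 17: rhs = 5, matching y values: none (0 points).
  x = 18: rhs = 18, matching y values: 8, 15 (2 points).
  x = 19: rhs = 1, matching y values: 1, 22 (2 points).
  x = 20: rhs = 6, matching y values: 11, 12 (2 points).
  x = 21: rhs = 16, matching y values: 4, 19 (2 points).
  x = 22: rhs = 14, matching y values: none (0 points).
Total affine count: 24.
Full point count |E(F_23)| = 24 + 1 = 25.
Hasse bound: |25 − (23+1)| = |1| = 1 ≤ 2√23 ≈ 9.5917 ✓.


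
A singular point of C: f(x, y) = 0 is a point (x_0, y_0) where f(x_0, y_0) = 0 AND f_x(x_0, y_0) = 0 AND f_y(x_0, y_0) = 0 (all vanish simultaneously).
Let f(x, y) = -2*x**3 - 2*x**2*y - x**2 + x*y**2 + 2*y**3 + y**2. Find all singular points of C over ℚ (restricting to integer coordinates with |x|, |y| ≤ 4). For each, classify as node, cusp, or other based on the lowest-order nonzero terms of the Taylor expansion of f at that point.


Singular points: {(0, 0)}; classification: node.

Compute partial derivatives:
  f_x = -6*x**2 - 4*x*y - 2*x + y**2.
  f_y = -2*x**2 + 2*x*y + 6*y**2 + 2*y.
Scan x_0 ∈ {−4, ..., 4}. For each x_0, f_y(x_0, y) is a polynomial in y; find its integer roots y ∈ {−4, ..., 4}, then test f_x and f at those candidates.
  x = -4: f_y(-4, y) = 6*y**2 - 6*y - 32; no integer root y with |y| ≤ 4.
  x = -3: f_y(-3, y) = 6*y**2 - 4*y - 18; no integer root y with |y| ≤ 4.
  x = -2: f_y(-2, y) = 6*y**2 - 2*y - 8; vanishes at y ∈ {-1}. (-2, -1): f_x = -27 ≠ 0.
  x = -1: f_y(-1, y) = 6*y**2 - 2; no integer root y with |y| ≤ 4.
  x = 0: f_y(0, y) = 6*y**2 + 2*y; vanishes at y ∈ {0}. (0, 0): f_x = 0, f = 0 — SINGULAR.
  x = 1: f_y(1, y) = 6*y**2 + 4*y - 2; vanishes at y ∈ {-1}. (1, -1): f_x = -3 ≠ 0.
  x = 2: f_y(2, y) = 6*y**2 + 6*y - 8; no integer root y with |y| ≤ 4.
  x = 3: f_y(3, y) = 6*y**2 + 8*y - 18; no integer root y with |y| ≤ 4.
  x = 4: f_y(4, y) = 6*y**2 + 10*y - 32; no integer root y with |y| ≤ 4.
Only singular point on the grid: (0, 0).
Classify: substitute x = 0 + u, y = 0 + v and expand: f = -2*u**3 - 2*u**2*v - u**2 + u*v**2 + 2*v**3 + v**2.
No constant or linear terms (consistent with a singular point). Quadratic part: -u**2 + v**2. Cubic part: -2*u**3 - 2*u**2*v + u*v**2 + 2*v**3.
The quadratic part v**2 - u**2 = (v − u)(v + u) splits into two distinct linear factors, so there are two distinct tangent lines y − 0 = ±(x − 0) — this is a node (ordinary double point).
Classification: node.


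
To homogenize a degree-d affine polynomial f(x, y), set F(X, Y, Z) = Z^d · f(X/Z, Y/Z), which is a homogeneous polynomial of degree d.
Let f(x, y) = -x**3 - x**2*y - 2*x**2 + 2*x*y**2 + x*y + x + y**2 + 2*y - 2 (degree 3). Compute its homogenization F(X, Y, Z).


F(X, Y, Z) = -X**3 - X**2*Y - 2*X**2*Z + 2*X*Y**2 + X*Y*Z + X*Z**2 + Y**2*Z + 2*Y*Z**2 - 2*Z**3

deg(f) = 3.
Substitute x = X/Z, y = Y/Z into f, then multiply by Z^3.
  monomial -1·x^3·y^0 ↦ -1·X^3·Y^0·Z^0.
  monomial -1·x^2·y^1 ↦ -1·X^2·Y^1·Z^0.
  monomial -2·x^2·y^0 ↦ -2·X^2·Y^0·Z^1.
  monomial 2·x^1·y^2 ↦ 2·X^1·Y^2·Z^0.
  monomial 1·x^1·y^1 ↦ 1·X^1·Y^1·Z^1.
  monomial 1·x^1·y^0 ↦ 1·X^1·Y^0·Z^2.
  monomial 1·x^0·y^2 ↦ 1·X^0·Y^2·Z^1.
  monomial 2·x^0·y^1 ↦ 2·X^0·Y^1·Z^2.
  monomial -2·x^0·y^0 ↦ -2·X^0·Y^0·Z^3.
Collecting: F(X, Y, Z) = -X**3 - X**2*Y - 2*X**2*Z + 2*X*Y**2 + X*Y*Z + X*Z**2 + Y**2*Z + 2*Y*Z**2 - 2*Z**3.


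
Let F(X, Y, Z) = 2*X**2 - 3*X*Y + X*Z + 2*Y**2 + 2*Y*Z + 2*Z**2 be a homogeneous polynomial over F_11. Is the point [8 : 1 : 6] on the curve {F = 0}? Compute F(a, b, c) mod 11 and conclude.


F(8,1,6) ≡ 7 (mod 11); P is NOT on the curve.

Evaluate F(8, 1, 6) term-by-term (mod 11).
  2*X**2 ↦ 2·64·1·1 = 128
  -3*X*Y ↦ -3·8·1·1 = -24
  X*Z ↦ 1·8·1·6 = 48
  2*Y**2 ↦ 2·1·1·1 = 2
  2*Y*Z ↦ 2·1·1·6 = 12
  2*Z**2 ↦ 2·1·1·36 = 72
Sum: F(8, 1, 6) = (128) + (-24) + (48) + (2) + (12) + (72) = 238.
Reducing mod 11: 238 ≡ 7 (mod 11).
Since F(a, b, c) ≡ 7 ≠ 0 (mod 11), P does NOT lie on the curve.


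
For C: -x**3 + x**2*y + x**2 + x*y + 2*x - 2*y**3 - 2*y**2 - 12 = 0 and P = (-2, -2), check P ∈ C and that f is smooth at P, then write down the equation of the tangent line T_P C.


Tangent line at P: -8*x - 14*y - 44 = 0.

Step 1: f(-2, -2) = 0, so P lies on C.
Step 2: partial derivatives
  f_x(x, y) = -3*x**2 + 2*x*y + 2*x + y + 2, f_y(x, y) = x**2 + x - 6*y**2 - 4*y.
  f_x(P) = -8, f_y(P) = -14 (gradient nonzero, so P is smooth).
Step 3: tangent line at P: -8·(x − -2) + -14·(y − -2) = 0.
Expanding: -8*x - 14*y - 44 = 0.


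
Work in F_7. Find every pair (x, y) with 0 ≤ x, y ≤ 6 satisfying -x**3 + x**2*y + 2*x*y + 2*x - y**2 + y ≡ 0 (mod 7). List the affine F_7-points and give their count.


Affine F_7-points: {(0, 0), (0, 1), (2, 3), (2, 6), (3, 0), (3, 2), (4, 0), (4, 4)}; count = 8.

For each of the 49 pairs (x, y) ∈ F_7², evaluate f(x, y) mod 7. Record the zeros.
  x = 0: [0↦0, 1↦0, 2↦5, 3↦1, 4↦2, 5↦1, 6↦5]  zeros at y ∈ {0, 1}
  x = 1: [0↦1, 1↦4, 2↦5, 3↦4, 4↦1, 5↦3, 6↦3]  zeros at y ∈ ∅
  x = 2: [0↦3, 1↦4, 2↦3, 3↦0, 4↦2, 5↦2, 6↦0]  zeros at y ∈ {3, 6}
  x = 3: [0↦0, 1↦1, 2↦0, 3↦4, 4↦6, 5↦6, 6↦4]  zeros at y ∈ {0, 2}
  x = 4: [0↦0, 1↦3, 2↦4, 3↦3, 4↦0, 5↦2, 6↦2]  zeros at y ∈ {0, 4}
  x = 5: [0↦4, 1↦4, 2↦2, 3↦5, 4↦6, 5↦5, 6↦2]  zeros at y ∈ ∅
  x = 6: [0↦6, 1↦5, 2↦2, 3↦4, 4↦4, 5↦2, 6↦5]  zeros at y ∈ ∅
Collecting zeros: affine points = {(0, 0), (0, 1), (2, 3), (2, 6), (3, 0), (3, 2), (4, 0), (4, 4)}.
Total count |C(F_7)_aff| = 8.


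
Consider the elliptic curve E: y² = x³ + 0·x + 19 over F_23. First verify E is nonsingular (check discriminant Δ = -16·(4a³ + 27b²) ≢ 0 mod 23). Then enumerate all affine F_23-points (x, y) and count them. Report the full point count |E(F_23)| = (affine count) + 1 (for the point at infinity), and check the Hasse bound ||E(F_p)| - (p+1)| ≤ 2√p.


Affine points = {(2, 2), (2, 21), (3, 0), (5, 11), (5, 12), (8, 5), (8, 18), (9, 9), (9, 14), (11, 4), (11, 19), (13, 10), (13, 13), (14, 7), (14, 16), (15, 6), (15, 17), (18, 3), (18, 20), (19, 1), (19, 22), (22, 8), (22, 15)}; affine count = 23; |E(F_23)| = 24.

Discriminant check: Δ ∝ 4a³ + 27b² = 4·0³ + 27·19² = 4·0 + 27·361 ≡ 18 (mod 23). Nonzero ⇒ E is nonsingular.
For each x ∈ F_23, compute rhs = x³ + 0·x + 19 mod 23, then count y ∈ F_23 with y² ≡ rhs.
  x = 0: rhs = 19, matching y values: none (0 points).
  x = 1: rhs = 20, matching y values: none (0 points).
  x = 2: rhs = 4, matching y values: 2, 21 (2 points).
  x = 3: rhs = 0, matching y values: 0 (1 points).
  x = 4: rhs = 14, matching y values: none (0 points).
  x = 5: rhs = 6, matching y values: 11, 12 (2 points).
  x = 6: rhs = 5, matching y values: none (0 points).
  x = 7: rhs = 17, matching y values: none (0 points).
  x = 8: rhs = 2, matching y values: 5, 18 (2 points).
  x = 9: rhs = 12, matching y values: 9, 14 (2 points).
  x = 10: rhs = 7, matching y values: none (0 points).
  x = 11: rhs = 16, matching y values: 4, 19 (2 points).
  x = 12: rhs = 22, matching y values: none (0 points).
  x = 13: rhs = 8, matching y values: 10, 13 (2 points).
  x = 14: rhs = 3, matching y values: 7, 16 (2 points).
  x = 15: rhs = 13, matching y values: 6, 17 (2 points).
  x = 16: rhs = 21, matching y values: none (0 points).
  x = 17: rhs = 10, matching y values: none (0 points).
  x = 18: rhs = 9, matching y values: 3, 20 (2 points).
  x = 19: rhs = 1, matching y values: 1, 22 (2 points).
  x = 20: rhs = 15, matching y values: none (0 points).
  x = 21: rhs = 11, matching y values: none (0 points).
  x = 22: rhs = 18, matching y values: 8, 15 (2 points).
Total affine count: 23.
Full point count |E(F_23)| = 23 + 1 = 24.
Hasse bound: |24 − (23+1)| = |0| = 0 ≤ 2√23 ≈ 9.5917 ✓.


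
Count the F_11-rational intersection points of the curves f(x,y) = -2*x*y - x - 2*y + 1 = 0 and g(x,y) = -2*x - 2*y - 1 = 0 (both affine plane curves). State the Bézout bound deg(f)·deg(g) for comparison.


Common zeros: ∅; count = 0; Bézout bound = 2.

deg(f) = 2, deg(g) = 1, so Bézout bound = 2.
Scan x ∈ F_11. For each x, list the y ∈ F_11 with f(x, y) ≡ 0 and those with g(x, y) ≡ 0 (mod 11); the common zeros in that column are the intersection.
  x = 0: f ≡ 0 at y ∈ {6}; g ≡ 0 at y ∈ {5}; common: ∅.
  x = 1: f ≡ 0 at y ∈ {0}; g ≡ 0 at y ∈ {4}; common: ∅.
  x = 2: f ≡ 0 at y ∈ {9}; g ≡ 0 at y ∈ {3}; common: ∅.
  x = 3: f ≡ 0 at y ∈ {8}; g ≡ 0 at y ∈ {2}; common: ∅.
  x = 4: f ≡ 0 at y ∈ {3}; g ≡ 0 at y ∈ {1}; common: ∅.
  x = 5: f ≡ 0 at y ∈ {7}; g ≡ 0 at y ∈ {0}; common: ∅.
  x = 6: f ≡ 0 at y ∈ {2}; g ≡ 0 at y ∈ {10}; common: ∅.
  x = 7: f ≡ 0 at y ∈ {1}; g ≡ 0 at y ∈ {9}; common: ∅.
  x = 8: f ≡ 0 at y ∈ {10}; g ≡ 0 at y ∈ {8}; common: ∅.
  x = 9: f ≡ 0 at y ∈ {4}; g ≡ 0 at y ∈ {7}; common: ∅.
  x = 10: f ≡ 0 at y ∈ ∅; g ≡ 0 at y ∈ {6}; common: ∅.
Collecting: common zeros = ∅, so the count is 0.
Comparison with the Bézout bound: 0 ≤ 2 = deg(f)·deg(g), as expected for curves with no common component (the affine F_11-count falls short of the bound because intersections may lie at infinity, over extension fields, or carry multiplicity).


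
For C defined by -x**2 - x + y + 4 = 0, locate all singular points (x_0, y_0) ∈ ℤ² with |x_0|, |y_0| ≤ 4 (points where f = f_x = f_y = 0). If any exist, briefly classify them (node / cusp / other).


No singular points in the scanned grid; C is smooth there.

Compute partial derivatives:
  f_x = -2*x - 1.
  f_y = 1.
f_y = 1 is a nonzero constant, so f_y never vanishes: no point (x, y) can satisfy f = f_x = f_y = 0. In particular no (x, y) ∈ {−4, ..., 4}² is singular; the curve is smooth.


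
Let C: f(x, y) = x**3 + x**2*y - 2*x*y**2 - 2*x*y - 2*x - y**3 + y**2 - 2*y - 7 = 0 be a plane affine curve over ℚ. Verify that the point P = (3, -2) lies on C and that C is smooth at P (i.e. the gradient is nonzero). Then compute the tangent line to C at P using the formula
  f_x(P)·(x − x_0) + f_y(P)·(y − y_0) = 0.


Tangent line at P: 9*x + 9*y - 9 = 0.

Step 1: f(3, -2) = 0, so P lies on C.
Step 2: partial derivatives
  f_x(x, y) = 3*x**2 + 2*x*y - 2*y**2 - 2*y - 2, f_y(x, y) = x**2 - 4*x*y - 2*x - 3*y**2 + 2*y - 2.
  f_x(P) = 9, f_y(P) = 9 (gradient nonzero, so P is smooth).
Step 3: tangent line at P: 9·(x − 3) + 9·(y − -2) = 0.
Expanding: 9*x + 9*y - 9 = 0.


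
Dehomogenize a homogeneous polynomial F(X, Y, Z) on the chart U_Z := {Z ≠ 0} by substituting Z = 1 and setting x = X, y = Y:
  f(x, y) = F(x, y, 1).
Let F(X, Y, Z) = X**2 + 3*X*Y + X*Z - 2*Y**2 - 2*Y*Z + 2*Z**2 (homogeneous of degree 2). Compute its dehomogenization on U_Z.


f(x, y) = x**2 + 3*x*y + x - 2*y**2 - 2*y + 2

On U_Z we set Z = 1. Each monomial c·X^i·Y^j·Z^k in F becomes c·x^i·y^j·1^k = c·x^i·y^j.
Substituting Z = 1: F(X, Y, 1) = x**2 + 3*x*y + x - 2*y**2 - 2*y + 2.
Note: deg(f) ≤ deg(F) = 2; strict inequality happens when F is divisible by Z (lost terms).


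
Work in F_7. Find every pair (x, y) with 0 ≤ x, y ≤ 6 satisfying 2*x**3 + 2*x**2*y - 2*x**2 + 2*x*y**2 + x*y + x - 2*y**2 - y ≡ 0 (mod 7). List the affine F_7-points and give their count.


Affine F_7-points: {(0, 0), (0, 3), (1, 3), (2, 1), (2, 5), (3, 1), (4, 3), (4, 4), (6, 2), (6, 5)}; count = 10.

For each of the 49 pairs (x, y) ∈ F_7², evaluate f(x, y) mod 7. Record the zeros.
  x = 0: [0↦0, 1↦4, 2↦4, 3↦0, 4↦6, 5↦1, 6↦6]  zeros at y ∈ {0, 3}
  x = 1: [0↦1, 1↦3, 2↦5, 3↦0, 4↦2, 5↦4, 6↦6]  zeros at y ∈ {3}
  x = 2: [0↦3, 1↦0, 2↦1, 3↦6, 4↦1, 5↦0, 6↦3]  zeros at y ∈ {1, 5}
  x = 3: [0↦4, 1↦0, 2↦4, 3↦2, 4↦1, 5↦1, 6↦2]  zeros at y ∈ {1}
  x = 4: [0↦2, 1↦1, 2↦5, 3↦0, 4↦0, 5↦5, 6↦1]  zeros at y ∈ {3, 4}
  x = 5: [0↦2, 1↦1, 2↦2, 3↦5, 4↦3, 5↦3, 6↦5]  zeros at y ∈ ∅
  x = 6: [0↦2, 1↦5, 2↦0, 3↦1, 4↦1, 5↦0, 6↦5]  zeros at y ∈ {2, 5}
Collecting zeros: affine points = {(0, 0), (0, 3), (1, 3), (2, 1), (2, 5), (3, 1), (4, 3), (4, 4), (6, 2), (6, 5)}.
Total count |C(F_7)_aff| = 10.


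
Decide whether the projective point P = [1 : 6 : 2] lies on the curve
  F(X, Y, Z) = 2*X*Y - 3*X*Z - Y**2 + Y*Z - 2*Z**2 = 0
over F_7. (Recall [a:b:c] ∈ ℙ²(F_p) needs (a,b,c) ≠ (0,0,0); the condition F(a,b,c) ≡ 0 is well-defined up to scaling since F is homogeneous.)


F(1,6,2) ≡ 2 (mod 7); P is NOT on the curve.

Evaluate F(1, 6, 2) term-by-term (mod 7).
  2*X*Y ↦ 2·1·6·1 = 12
  -3*X*Z ↦ -3·1·1·2 = -6
  -Y**2 ↦ -1·1·36·1 = -36
  Y*Z ↦ 1·1·6·2 = 12
  -2*Z**2 ↦ -2·1·1·4 = -8
Sum: F(1, 6, 2) = (12) + (-6) + (-36) + (12) + (-8) = -26.
Reducing mod 7: -26 ≡ 2 (mod 7).
Since F(a, b, c) ≡ 2 ≠ 0 (mod 7), P does NOT lie on the curve.


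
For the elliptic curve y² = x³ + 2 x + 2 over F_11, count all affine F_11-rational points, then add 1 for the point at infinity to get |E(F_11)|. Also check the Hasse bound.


Affine points = {(1, 4), (1, 7), (2, 5), (2, 6), (5, 4), (5, 7), (9, 1), (9, 10)}; affine count = 8; |E(F_11)| = 9.

Discriminant check: Δ ∝ 4a³ + 27b² = 4·2³ + 27·2² = 4·8 + 27·4 ≡ 8 (mod 11). Nonzero ⇒ E is nonsingular.
For each x ∈ F_11, compute rhs = x³ + 2·x + 2 mod 11, then count y ∈ F_11 with y² ≡ rhs.
  x = 0: rhs = 2, matching y values: none (0 points).
  x = 1: rhs = 5, matching y values: 4, 7 (2 points).
  x = 2: rhs = 3, matching y values: 5, 6 (2 points).
  x = 3: rhs = 2, matching y values: none (0 points).
  x = 4: rhs = 8, matching y values: none (0 points).
  x = 5: rhs = 5, matching y values: 4, 7 (2 points).
  x = 6: rhs = 10, matching y values: none (0 points).
  x = 7: rhs = 7, matching y values: none (0 points).
  x = 8: rhs = 2, matching y values: none (0 points).
  x = 9: rhs = 1, matching y values: 1, 10 (2 points).
  x = 10: rhs = 10, matching y values: none (0 points).
Total affine count: 8.
Full point count |E(F_11)| = 8 + 1 = 9.
Hasse bound: |9 − (11+1)| = |-3| = 3 ≤ 2√11 ≈ 6.6332 ✓.


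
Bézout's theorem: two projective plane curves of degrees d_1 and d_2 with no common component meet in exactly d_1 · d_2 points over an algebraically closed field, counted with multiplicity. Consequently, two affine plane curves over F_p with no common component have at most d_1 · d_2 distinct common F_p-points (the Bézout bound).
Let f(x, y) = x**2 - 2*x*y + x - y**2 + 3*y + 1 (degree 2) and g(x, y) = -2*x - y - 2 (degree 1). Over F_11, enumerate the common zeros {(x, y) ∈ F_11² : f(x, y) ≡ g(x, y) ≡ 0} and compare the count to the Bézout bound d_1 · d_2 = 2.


Common zeros: ∅; count = 0; Bézout bound = 2.

deg(f) = 2, deg(g) = 1, so Bézout bound = 2.
Scan x ∈ F_11. For each x, list the y ∈ F_11 with f(x, y) ≡ 0 and those with g(x, y) ≡ 0 (mod 11); the common zeros in that column are the intersection.
  x = 0: f ≡ 0 at y ∈ ∅; g ≡ 0 at y ∈ {9}; common: ∅.
  x = 1: f ≡ 0 at y ∈ ∅; g ≡ 0 at y ∈ {7}; common: ∅.
  x = 2: f ≡ 0 at y ∈ ∅; g ≡ 0 at y ∈ {5}; common: ∅.
  x = 3: f ≡ 0 at y ∈ ∅; g ≡ 0 at y ∈ {3}; common: ∅.
  x = 4: f ≡ 0 at y ∈ ∅; g ≡ 0 at y ∈ {1}; common: ∅.
  x = 5: f ≡ 0 at y ∈ ∅; g ≡ 0 at y ∈ {10}; common: ∅.
  x = 6: f ≡ 0 at y ∈ {1}; g ≡ 0 at y ∈ {8}; common: ∅.
  x = 7: f ≡ 0 at y ∈ ∅; g ≡ 0 at y ∈ {6}; common: ∅.
  x = 8: f ≡ 0 at y ∈ ∅; g ≡ 0 at y ∈ {4}; common: ∅.
  x = 9: f ≡ 0 at y ∈ ∅; g ≡ 0 at y ∈ {2}; common: ∅.
  x = 10: f ≡ 0 at y ∈ ∅; g ≡ 0 at y ∈ {0}; common: ∅.
Collecting: common zeros = ∅, so the count is 0.
Comparison with the Bézout bound: 0 ≤ 2 = deg(f)·deg(g), as expected for curves with no common component (the affine F_11-count falls short of the bound because intersections may lie at infinity, over extension fields, or carry multiplicity).


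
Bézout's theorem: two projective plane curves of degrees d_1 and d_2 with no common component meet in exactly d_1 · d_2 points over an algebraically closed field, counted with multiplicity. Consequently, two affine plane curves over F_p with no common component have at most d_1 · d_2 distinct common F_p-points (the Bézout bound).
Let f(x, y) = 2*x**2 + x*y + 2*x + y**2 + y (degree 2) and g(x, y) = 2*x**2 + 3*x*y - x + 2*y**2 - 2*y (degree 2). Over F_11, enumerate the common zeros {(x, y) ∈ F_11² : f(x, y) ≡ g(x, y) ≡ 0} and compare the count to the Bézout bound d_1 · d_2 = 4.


Common zeros: {(0, 0), (2, 2)}; count = 2; Bézout bound = 4.

deg(f) = 2, deg(g) = 2, so Bézout bound = 4.
Scan x ∈ F_11. For each x, list the y ∈ F_11 with f(x, y) ≡ 0 and those with g(x, y) ≡ 0 (mod 11); the common zeros in that column are the intersection.
  x = 0: f ≡ 0 at y ∈ {0, 10}; g ≡ 0 at y ∈ {0, 1}; common: {0}.
  x = 1: f ≡ 0 at y ∈ ∅; g ≡ 0 at y ∈ {2, 3}; common: ∅.
  x = 2: f ≡ 0 at y ∈ {2, 6}; g ≡ 0 at y ∈ {2, 7}; common: {2}.
  x = 3: f ≡ 0 at y ∈ ∅; g ≡ 0 at y ∈ ∅; common: ∅.
  x = 4: f ≡ 0 at y ∈ ∅; g ≡ 0 at y ∈ ∅; common: ∅.
  x = 5: f ≡ 0 at y ∈ {6, 10}; g ≡ 0 at y ∈ ∅; common: ∅.
  x = 6: f ≡ 0 at y ∈ ∅; g ≡ 0 at y ∈ {0, 3}; common: ∅.
  x = 7: f ≡ 0 at y ∈ {1, 2}; g ≡ 0 at y ∈ ∅; common: ∅.
  x = 8: f ≡ 0 at y ∈ {1}; g ≡ 0 at y ∈ ∅; common: ∅.
  x = 9: f ≡ 0 at y ∈ ∅; g ≡ 0 at y ∈ ∅; common: ∅.
  x = 10: f ≡ 0 at y ∈ {0}; g ≡ 0 at y ∈ {1, 7}; common: ∅.
Collecting: common zeros = {(0, 0), (2, 2)}, so the count is 2.
Comparison with the Bézout bound: 2 ≤ 4 = deg(f)·deg(g), as expected for curves with no common component (the affine F_11-count falls short of the bound because intersections may lie at infinity, over extension fields, or carry multiplicity).


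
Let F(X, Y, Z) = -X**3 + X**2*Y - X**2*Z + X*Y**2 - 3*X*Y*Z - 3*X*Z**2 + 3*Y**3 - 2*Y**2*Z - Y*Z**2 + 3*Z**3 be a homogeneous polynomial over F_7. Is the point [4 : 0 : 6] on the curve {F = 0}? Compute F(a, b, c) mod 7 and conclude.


F(4,0,6) ≡ 0 (mod 7); P is on the curve.

Evaluate F(4, 0, 6) term-by-term (mod 7).
  -X**3 ↦ -1·64·1·1 = -64
  X**2*Y ↦ 1·16·0·1 = 0
  -X**2*Z ↦ -1·16·1·6 = -96
  X*Y**2 ↦ 1·4·0·1 = 0
  -3*X*Y*Z ↦ -3·4·0·6 = 0
  -3*X*Z**2 ↦ -3·4·1·36 = -432
  3*Y**3 ↦ 3·1·0·1 = 0
  -2*Y**2*Z ↦ -2·1·0·6 = 0
  -Y*Z**2 ↦ -1·1·0·36 = 0
  3*Z**3 ↦ 3·1·1·216 = 648
Sum: F(4, 0, 6) = (-64) + (0) + (-96) + (0) + (0) + (-432) + (0) + (0) + (0) + (648) = 56.
Reducing mod 7: 56 ≡ 0 (mod 7).
Since F(a, b, c) ≡ 0 (mod 7), P lies on the curve.


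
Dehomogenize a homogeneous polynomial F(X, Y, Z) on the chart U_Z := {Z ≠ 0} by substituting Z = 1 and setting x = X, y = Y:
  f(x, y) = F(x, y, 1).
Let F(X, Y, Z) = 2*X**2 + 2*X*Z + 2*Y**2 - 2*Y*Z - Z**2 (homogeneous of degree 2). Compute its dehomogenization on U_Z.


f(x, y) = 2*x**2 + 2*x + 2*y**2 - 2*y - 1

On U_Z we set Z = 1. Each monomial c·X^i·Y^j·Z^k in F becomes c·x^i·y^j·1^k = c·x^i·y^j.
Substituting Z = 1: F(X, Y, 1) = 2*x**2 + 2*x + 2*y**2 - 2*y - 1.
Note: deg(f) ≤ deg(F) = 2; strict inequality happens when F is divisible by Z (lost terms).


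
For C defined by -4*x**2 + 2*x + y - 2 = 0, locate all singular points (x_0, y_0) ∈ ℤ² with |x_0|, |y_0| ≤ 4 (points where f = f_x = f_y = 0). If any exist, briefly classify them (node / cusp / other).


No singular points in the scanned grid; C is smooth there.

Compute partial derivatives:
  f_x = 2 - 8*x.
  f_y = 1.
f_y = 1 is a nonzero constant, so f_y never vanishes: no point (x, y) can satisfy f = f_x = f_y = 0. In particular no (x, y) ∈ {−4, ..., 4}² is singular; the curve is smooth.


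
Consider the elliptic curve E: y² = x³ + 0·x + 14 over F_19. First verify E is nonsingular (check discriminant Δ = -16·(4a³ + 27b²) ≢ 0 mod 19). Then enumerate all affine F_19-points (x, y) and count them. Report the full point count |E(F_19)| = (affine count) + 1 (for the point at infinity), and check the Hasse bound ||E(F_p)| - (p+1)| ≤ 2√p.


Affine points = {(5, 5), (5, 14), (10, 8), (10, 11), (13, 8), (13, 11), (15, 8), (15, 11), (16, 5), (16, 14), (17, 5), (17, 14)}; affine count = 12; |E(F_19)| = 13.

Discriminant check: Δ ∝ 4a³ + 27b² = 4·0³ + 27·14² = 4·0 + 27·196 ≡ 10 (mod 19). Nonzero ⇒ E is nonsingular.
For each x ∈ F_19, compute rhs = x³ + 0·x + 14 mod 19, then count y ∈ F_19 with y² ≡ rhs.
  x = 0: rhs = 14, matching y values: none (0 points).
  x = 1: rhs = 15, matching y values: none (0 points).
  x = 2: rhs = 3, matching y values: none (0 points).
  x = 3: rhs = 3, matching y values: none (0 points).
  x = 4: rhs = 2, matching y values: none (0 points).
  x = 5: rhs = 6, matching y values: 5, 14 (2 points).
  x = 6: rhs = 2, matching y values: none (0 points).
  x = 7: rhs = 15, matching y values: none (0 points).
  x = 8: rhs = 13, matching y values: none (0 points).
  x = 9: rhs = 2, matching y values: none (0 points).
  x = 10: rhs = 7, matching y values: 8, 11 (2 points).
  x = 11: rhs = 15, matching y values: none (0 points).
  x = 12: rhs = 13, matching y values: none (0 points).
  x = 13: rhs = 7, matching y values: 8, 11 (2 points).
  x = 14: rhs = 3, matching y values: none (0 points).
  x = 15: rhs = 7, matching y values: 8, 11 (2 points).
  x = 16: rhs = 6, matching y values: 5, 14 (2 points).
  x = 17: rhs = 6, matching y values: 5, 14 (2 points).
  x = 18: rhs = 13, matching y values: none (0 points).
Total affine count: 12.
Full point count |E(F_19)| = 12 + 1 = 13.
Hasse bound: |13 − (19+1)| = |-7| = 7 ≤ 2√19 ≈ 8.7178 ✓.


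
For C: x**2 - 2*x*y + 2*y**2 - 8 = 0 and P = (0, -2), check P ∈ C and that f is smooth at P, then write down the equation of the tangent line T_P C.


Tangent line at P: 4*x - 8*y - 16 = 0.

Step 1: f(0, -2) = 0, so P lies on C.
Step 2: partial derivatives
  f_x(x, y) = 2*x - 2*y, f_y(x, y) = -2*x + 4*y.
  f_x(P) = 4, f_y(P) = -8 (gradient nonzero, so P is smooth).
Step 3: tangent line at P: 4·(x − 0) + -8·(y − -2) = 0.
Expanding: 4*x - 8*y - 16 = 0.


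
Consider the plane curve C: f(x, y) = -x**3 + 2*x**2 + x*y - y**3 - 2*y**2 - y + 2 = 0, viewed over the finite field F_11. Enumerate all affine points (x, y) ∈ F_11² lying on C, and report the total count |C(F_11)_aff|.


Affine F_11-points: {(1, 1), (2, 1), (2, 9), (2, 10), (3, 9), (4, 3), (7, 6), (8, 9), (10, 1), (10, 4)}; count = 10.

For each of the 121 pairs (x, y) ∈ F_11², evaluate f(x, y) mod 11. Record the zeros.
  x = 0: [0↦2, 1↦9, 2↦6, 3↦9, 4↦1, 5↦9, 6↦5, 7↦5, 8↦3, 9↦4, 10↦2]  zeros at y ∈ ∅
  x = 1: [0↦3, 1↦0, 2↦9, 3↦2, 4↦6, 5↦4, 6↦1, 7↦2, 8↦1, 9↦3, 10↦2]  zeros at y ∈ {1}
  x = 2: [0↦2, 1↦0, 2↦10, 3↦4, 4↦9, 5↦8, 6↦6, 7↦8, 8↦8, 9↦0, 10↦0]  zeros at y ∈ {1, 9, 10}
  x = 3: [0↦4, 1↦3, 2↦3, 3↦9, 4↦4, 5↦4, 6↦3, 7↦6, 8↦7, 9↦0, 10↦1]  zeros at y ∈ {9}
  x = 4: [0↦3, 1↦3, 2↦4, 3↦0, 4↦7, 5↦8, 6↦8, 7↦1, 8↦3, 9↦8, 10↦10]  zeros at y ∈ {3}
  x = 5: [0↦4, 1↦5, 2↦7, 3↦4, 4↦1, 5↦3, 6↦4, 7↦9, 8↦1, 9↦7, 10↦10]  zeros at y ∈ ∅
  x = 6: [0↦1, 1↦3, 2↦6, 3↦4, 4↦2, 5↦5, 6↦7, 7↦2, 8↦6, 9↦2, 10↦6]  zeros at y ∈ ∅
  x = 7: [0↦10, 1↦2, 2↦6, 3↦5, 4↦4, 5↦8, 6↦0, 7↦7, 8↦1, 9↦9, 10↦3]  zeros at y ∈ {6}
  x = 8: [0↦3, 1↦7, 2↦1, 3↦1, 4↦1, 5↦6, 6↦10, 7↦7, 8↦2, 9↦0, 10↦6]  zeros at y ∈ {9}
  x = 9: [0↦7, 1↦1, 2↦7, 3↦8, 4↦9, 5↦4, 6↦9, 7↦7, 8↦3, 9↦2, 10↦9]  zeros at y ∈ ∅
  x = 10: [0↦5, 1↦0, 2↦7, 3↦9, 4↦0, 5↦7, 6↦2, 7↦1, 8↦9, 9↦9, 10↦6]  zeros at y ∈ {1, 4}
Collecting zeros: affine points = {(1, 1), (2, 1), (2, 9), (2, 10), (3, 9), (4, 3), (7, 6), (8, 9), (10, 1), (10, 4)}.
Total count |C(F_11)_aff| = 10.


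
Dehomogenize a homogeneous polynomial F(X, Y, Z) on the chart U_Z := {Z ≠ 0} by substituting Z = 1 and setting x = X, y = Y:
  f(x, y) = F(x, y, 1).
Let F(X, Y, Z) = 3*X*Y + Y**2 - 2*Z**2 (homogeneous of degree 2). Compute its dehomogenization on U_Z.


f(x, y) = 3*x*y + y**2 - 2

On U_Z we set Z = 1. Each monomial c·X^i·Y^j·Z^k in F becomes c·x^i·y^j·1^k = c·x^i·y^j.
Substituting Z = 1: F(X, Y, 1) = 3*x*y + y**2 - 2.
Note: deg(f) ≤ deg(F) = 2; strict inequality happens when F is divisible by Z (lost terms).


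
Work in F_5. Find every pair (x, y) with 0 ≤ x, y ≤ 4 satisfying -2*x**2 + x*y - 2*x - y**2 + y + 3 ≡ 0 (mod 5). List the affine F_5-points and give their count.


Affine F_5-points: {(1, 1)}; count = 1.

For each of the 25 pairs (x, y) ∈ F_5², evaluate f(x, y) mod 5. Record the zeros.
  x = 0: [0↦3, 1↦3, 2↦1, 3↦2, 4↦1]  zeros at y ∈ ∅
  x = 1: [0↦4, 1↦0, 2↦4, 3↦1, 4↦1]  zeros at y ∈ {1}
  x = 2: [0↦1, 1↦3, 2↦3, 3↦1, 4↦2]  zeros at y ∈ ∅
  x = 3: [0↦4, 1↦2, 2↦3, 3↦2, 4↦4]  zeros at y ∈ ∅
  x = 4: [0↦3, 1↦2, 2↦4, 3↦4, 4↦2]  zeros at y ∈ ∅
Collecting zeros: affine points = {(1, 1)}.
Total count |C(F_5)_aff| = 1.


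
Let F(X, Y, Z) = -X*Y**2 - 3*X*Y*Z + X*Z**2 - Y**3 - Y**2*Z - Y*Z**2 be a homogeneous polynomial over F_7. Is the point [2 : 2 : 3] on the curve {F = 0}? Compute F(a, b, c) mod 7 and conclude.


F(2,2,3) ≡ 6 (mod 7); P is NOT on the curve.

Evaluate F(2, 2, 3) term-by-term (mod 7).
  -X*Y**2 ↦ -1·2·4·1 = -8
  -3*X*Y*Z ↦ -3·2·2·3 = -36
  X*Z**2 ↦ 1·2·1·9 = 18
  -Y**3 ↦ -1·1·8·1 = -8
  -Y**2*Z ↦ -1·1·4·3 = -12
  -Y*Z**2 ↦ -1·1·2·9 = -18
Sum: F(2, 2, 3) = (-8) + (-36) + (18) + (-8) + (-12) + (-18) = -64.
Reducing mod 7: -64 ≡ 6 (mod 7).
Since F(a, b, c) ≡ 6 ≠ 0 (mod 7), P does NOT lie on the curve.


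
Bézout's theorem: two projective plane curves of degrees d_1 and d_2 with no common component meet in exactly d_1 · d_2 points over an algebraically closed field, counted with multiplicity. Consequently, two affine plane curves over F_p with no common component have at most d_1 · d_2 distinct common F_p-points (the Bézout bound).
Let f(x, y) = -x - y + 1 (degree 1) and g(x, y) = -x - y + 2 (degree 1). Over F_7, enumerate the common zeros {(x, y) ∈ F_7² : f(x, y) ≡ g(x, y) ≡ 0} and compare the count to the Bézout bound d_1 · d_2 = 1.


Common zeros: ∅; count = 0; Bézout bound = 1.

deg(f) = 1, deg(g) = 1, so Bézout bound = 1.
Scan x ∈ F_7. For each x, list the y ∈ F_7 with f(x, y) ≡ 0 and those with g(x, y) ≡ 0 (mod 7); the common zeros in that column are the intersection.
  x = 0: f ≡ 0 at y ∈ {1}; g ≡ 0 at y ∈ {2}; common: ∅.
  x = 1: f ≡ 0 at y ∈ {0}; g ≡ 0 at y ∈ {1}; common: ∅.
  x = 2: f ≡ 0 at y ∈ {6}; g ≡ 0 at y ∈ {0}; common: ∅.
  x = 3: f ≡ 0 at y ∈ {5}; g ≡ 0 at y ∈ {6}; common: ∅.
  x = 4: f ≡ 0 at y ∈ {4}; g ≡ 0 at y ∈ {5}; common: ∅.
  x = 5: f ≡ 0 at y ∈ {3}; g ≡ 0 at y ∈ {4}; common: ∅.
  x = 6: f ≡ 0 at y ∈ {2}; g ≡ 0 at y ∈ {3}; common: ∅.
Collecting: common zeros = ∅, so the count is 0.
Comparison with the Bézout bound: 0 ≤ 1 = deg(f)·deg(g), as expected for curves with no common component (the affine F_7-count falls short of the bound because intersections may lie at infinity, over extension fields, or carry multiplicity).


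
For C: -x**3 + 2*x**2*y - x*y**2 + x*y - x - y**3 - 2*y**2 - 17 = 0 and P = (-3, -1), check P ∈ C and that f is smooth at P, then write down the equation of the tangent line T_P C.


Tangent line at P: -18*x + 10*y - 44 = 0.

Step 1: f(-3, -1) = 0, so P lies on C.
Step 2: partial derivatives
  f_x(x, y) = -3*x**2 + 4*x*y - y**2 + y - 1, f_y(x, y) = 2*x**2 - 2*x*y + x - 3*y**2 - 4*y.
  f_x(P) = -18, f_y(P) = 10 (gradient nonzero, so P is smooth).
Step 3: tangent line at P: -18·(x − -3) + 10·(y − -1) = 0.
Expanding: -18*x + 10*y - 44 = 0.


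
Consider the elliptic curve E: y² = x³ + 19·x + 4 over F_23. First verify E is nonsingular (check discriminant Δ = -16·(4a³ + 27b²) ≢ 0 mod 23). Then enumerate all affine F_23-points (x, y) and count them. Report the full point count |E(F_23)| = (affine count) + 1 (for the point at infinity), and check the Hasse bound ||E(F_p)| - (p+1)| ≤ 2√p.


Affine points = {(0, 2), (0, 21), (1, 1), (1, 22), (2, 2), (2, 21), (4, 11), (4, 12), (6, 9), (6, 14), (8, 1), (8, 22), (11, 7), (11, 16), (14, 1), (14, 22), (19, 5), (19, 18), (20, 9), (20, 14), (21, 2), (21, 21)}; affine count = 22; |E(F_23)| = 23.

Discriminant check: Δ ∝ 4a³ + 27b² = 4·19³ + 27·4² = 4·6859 + 27·16 ≡ 15 (mod 23). Nonzero ⇒ E is nonsingular.
For each x ∈ F_23, compute rhs = x³ + 19·x + 4 mod 23, then count y ∈ F_23 with y² ≡ rhs.
  x = 0: rhs = 4, matching y values: 2, 21 (2 points).
  x = 1: rhs = 1, matching y values: 1, 22 (2 points).
  x = 2: rhs = 4, matching y values: 2, 21 (2 points).
  x = 3: rhs = 19, matching y values: none (0 points).
  x = 4: rhs = 6, matching y values: 11, 12 (2 points).
  x = 5: rhs = 17, matching y values: none (0 points).
  x = 6: rhs = 12, matching y values: 9, 14 (2 points).
  x = 7: rhs = 20, matching y values: none (0 points).
  x = 8: rhs = 1, matching y values: 1, 22 (2 points).
  x = 9: rhs = 7, matching y values: none (0 points).
  x = 10: rhs = 21, matching y values: none (0 points).
  x = 11: rhs = 3, matching y values: 7, 16 (2 points).
  x = 12: rhs = 5, matching y values: none (0 points).
  x = 13: rhs = 10, matching y values: none (0 points).
  x = 14: rhs = 1, matching y values: 1, 22 (2 points).
  x = 15: rhs = 7, matching y values: none (0 points).
  x = 16: rhs = 11, matching y values: none (0 points).
  x = 17: rhs = 19, matching y values: none (0 points).
  x = 18: rhs = 14, matching y values: none (0 points).
  x = 19: rhs = 2, matching y values: 5, 18 (2 points).
  x = 20: rhs = 12, matching y values: 9, 14 (2 points).
  x = 21: rhs = 4, matching y values: 2, 21 (2 points).
  x = 22: rhs = 7, matching y values: none (0 points).
Total affine count: 22.
Full point count |E(F_23)| = 22 + 1 = 23.
Hasse bound: |23 − (23+1)| = |-1| = 1 ≤ 2√23 ≈ 9.5917 ✓.


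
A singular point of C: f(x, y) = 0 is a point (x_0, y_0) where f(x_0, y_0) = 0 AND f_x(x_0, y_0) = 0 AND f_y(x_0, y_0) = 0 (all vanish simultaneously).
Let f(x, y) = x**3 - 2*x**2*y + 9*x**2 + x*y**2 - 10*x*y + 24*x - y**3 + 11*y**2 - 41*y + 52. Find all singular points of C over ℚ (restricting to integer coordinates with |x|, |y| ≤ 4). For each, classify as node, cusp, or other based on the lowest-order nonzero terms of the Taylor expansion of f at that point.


Singular points: {(-1, 3)}; classification: cusp.

Compute partial derivatives:
  f_x = 3*x**2 - 4*x*y + 18*x + y**2 - 10*y + 24.
  f_y = -2*x**2 + 2*x*y - 10*x - 3*y**2 + 22*y - 41.
Scan x_0 ∈ {−4, ..., 4}. For each x_0, f_y(x_0, y) is a polynomial in y; find its integer roots y ∈ {−4, ..., 4}, then test f_x and f at those candidates.
  x = -4: f_y(-4, y) = -3*y**2 + 14*y - 33; no integer root y with |y| ≤ 4.
  x = -3: f_y(-3, y) = -3*y**2 + 16*y - 29; no integer root y with |y| ≤ 4.
  x = -2: f_y(-2, y) = -3*y**2 + 18*y - 29; no integer root y with |y| ≤ 4.
  x = -1: f_y(-1, y) = -3*y**2 + 20*y - 33; vanishes at y ∈ {3}. (-1, 3): f_x = 0, f = 0 — SINGULAR.
  x = 0: f_y(0, y) = -3*y**2 + 22*y - 41; no integer root y with |y| ≤ 4.
  x = 1: f_y(1, y) = -3*y**2 + 24*y - 53; no integer root y with |y| ≤ 4.
  x = 2: f_y(2, y) = -3*y**2 + 26*y - 69; no integer root y with |y| ≤ 4.
  x = 3: f_y(3, y) = -3*y**2 + 28*y - 89; no integer root y with |y| ≤ 4.
  x = 4: f_y(4, y) = -3*y**2 + 30*y - 113; no integer root y with |y| ≤ 4.
Only singular point on the grid: (-1, 3).
Classify: substitute x = -1 + u, y = 3 + v and expand: f = u**3 - 2*u**2*v + u*v**2 - v**3 + v**2.
No constant or linear terms (consistent with a singular point). Quadratic part: v**2. Cubic part: u**3 - 2*u**2*v + u*v**2 - v**3.
The quadratic part v**2 is a perfect square, so there is a single (double) tangent line v = 0, i.e. y = 3. Restricting the cubic part to that line (v = 0) leaves u**3 ≠ 0, so f is not divisible by v and the branch is v² ≈ -u**3 to lowest order — this is a cusp.
Classification: cusp.


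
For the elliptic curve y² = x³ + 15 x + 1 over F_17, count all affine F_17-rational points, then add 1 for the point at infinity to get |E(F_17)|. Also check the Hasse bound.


Affine points = {(0, 1), (0, 16), (1, 0), (6, 1), (6, 16), (8, 2), (8, 15), (9, 7), (9, 10), (11, 1), (11, 16), (13, 8), (13, 9), (16, 6), (16, 11)}; affine count = 15; |E(F_17)| = 16.

Discriminant check: Δ ∝ 4a³ + 27b² = 4·15³ + 27·1² = 4·3375 + 27·1 ≡ 12 (mod 17). Nonzero ⇒ E is nonsingular.
For each x ∈ F_17, compute rhs = x³ + 15·x + 1 mod 17, then count y ∈ F_17 with y² ≡ rhs.
  x = 0: rhs = 1, matching y values: 1, 16 (2 points).
  x = 1: rhs = 0, matching y values: 0 (1 points).
  x = 2: rhs = 5, matching y values: none (0 points).
  x = 3: rhs = 5, matching y values: none (0 points).
  x = 4: rhs = 6, matching y values: none (0 points).
  x = 5: rhs = 14, matching y values: none (0 points).
  x = 6: rhs = 1, matching y values: 1, 16 (2 points).
  x = 7: rhs = 7, matching y values: none (0 points).
  x = 8: rhs = 4, matching y values: 2, 15 (2 points).
  x = 9: rhs = 15, matching y values: 7, 10 (2 points).
  x = 10: rhs = 12, matching y values: none (0 points).
  x = 11: rhs = 1, matching y values: 1, 16 (2 points).
  x = 12: rhs = 5, matching y values: none (0 points).
  x = 13: rhs = 13, matching y values: 8, 9 (2 points).
  x = 14: rhs = 14, matching y values: none (0 points).
  x = 15: rhs = 14, matching y values: none (0 points).
  x = 16: rhs = 2, matching y values: 6, 11 (2 points).
Total affine count: 15.
Full point count |E(F_17)| = 15 + 1 = 16.
Hasse bound: |16 − (17+1)| = |-2| = 2 ≤ 2√17 ≈ 8.2462 ✓.


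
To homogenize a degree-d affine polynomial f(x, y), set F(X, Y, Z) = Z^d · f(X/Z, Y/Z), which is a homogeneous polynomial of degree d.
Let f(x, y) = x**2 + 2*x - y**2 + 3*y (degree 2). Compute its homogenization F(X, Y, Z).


F(X, Y, Z) = X**2 + 2*X*Z - Y**2 + 3*Y*Z

deg(f) = 2.
Substitute x = X/Z, y = Y/Z into f, then multiply by Z^2.
  monomial 1·x^2·y^0 ↦ 1·X^2·Y^0·Z^0.
  monomial 2·x^1·y^0 ↦ 2·X^1·Y^0·Z^1.
  monomial -1·x^0·y^2 ↦ -1·X^0·Y^2·Z^0.
  monomial 3·x^0·y^1 ↦ 3·X^0·Y^1·Z^1.
Collecting: F(X, Y, Z) = X**2 + 2*X*Z - Y**2 + 3*Y*Z.


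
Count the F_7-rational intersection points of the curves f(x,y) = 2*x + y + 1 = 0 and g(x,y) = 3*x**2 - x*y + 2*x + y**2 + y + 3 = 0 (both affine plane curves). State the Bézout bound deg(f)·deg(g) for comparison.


Common zeros: {(2, 2), (6, 1)}; count = 2; Bézout bound = 2.

deg(f) = 1, deg(g) = 2, so Bézout bound = 2.
Scan x ∈ F_7. For each x, list the y ∈ F_7 with f(x, y) ≡ 0 and those with g(x, y) ≡ 0 (mod 7); the common zeros in that column are the intersection.
  x = 0: f ≡ 0 at y ∈ {6}; g ≡ 0 at y ∈ ∅; common: ∅.
  x = 1: f ≡ 0 at y ∈ {4}; g ≡ 0 at y ∈ ∅; common: ∅.
  x = 2: f ≡ 0 at y ∈ {2}; g ≡ 0 at y ∈ {2, 6}; common: {2}.
  x = 3: f ≡ 0 at y ∈ {0}; g ≡ 0 at y ∈ {1}; common: ∅.
  x = 4: f ≡ 0 at y ∈ {5}; g ≡ 0 at y ∈ {4, 6}; common: ∅.
  x = 5: f ≡ 0 at y ∈ {3}; g ≡ 0 at y ∈ {2}; common: ∅.
  x = 6: f ≡ 0 at y ∈ {1}; g ≡ 0 at y ∈ {1, 4}; common: {1}.
Collecting: common zeros = {(2, 2), (6, 1)}, so the count is 2.
Comparison with the Bézout bound: 2 ≤ 2 = deg(f)·deg(g), as expected for curves with no common component (the bound is attained).


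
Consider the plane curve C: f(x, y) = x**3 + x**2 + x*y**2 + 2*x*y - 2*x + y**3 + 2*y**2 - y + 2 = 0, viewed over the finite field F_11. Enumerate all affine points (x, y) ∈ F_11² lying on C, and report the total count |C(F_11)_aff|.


Affine F_11-points: {(0, 3), (4, 1), (4, 3), (5, 7), (6, 0), (6, 3), (8, 5), (9, 2)}; count = 8.

For each of the 121 pairs (x, y) ∈ F_11², evaluate f(x, y) mod 11. Record the zeros.
  x = 0: [0↦2, 1↦4, 2↦5, 3↦0, 4↦6, 5↦7, 6↦9, 7↦7, 8↦7, 9↦4, 10↦4]  zeros at y ∈ {3}
  x = 1: [0↦2, 1↦7, 2↦2, 3↦4, 4↦8, 5↦9, 6↦2, 7↦4, 8↦10, 9↦4, 10↦3]  zeros at y ∈ ∅
  x = 2: [0↦10, 1↦7, 2↦7, 3↦5, 4↦7, 5↦8, 6↦3, 7↦9, 8↦10, 9↦1, 10↦10]  zeros at y ∈ ∅
  x = 3: [0↦10, 1↦10, 2↦4, 3↦9, 4↦9, 5↦10, 6↦7, 7↦6, 8↦2, 9↦1, 10↦9]  zeros at y ∈ ∅
  x = 4: [0↦8, 1↦0, 2↦10, 3↦0, 4↦9, 5↦10, 6↦9, 7↦1, 8↦3, 9↦10, 10↦6]  zeros at y ∈ {1, 3}
  x = 5: [0↦10, 1↦5, 2↦9, 3↦6, 4↦2, 5↦3, 6↦4, 7↦0, 8↦8, 9↦1, 10↦7]  zeros at y ∈ {7}
  x = 6: [0↦0, 1↦9, 2↦7, 3↦0, 4↦5, 5↦6, 6↦9, 7↦9, 8↦1, 9↦2, 10↦7]  zeros at y ∈ {0, 3}
  x = 7: [0↦6, 1↦7, 2↦10, 3↦10, 4↦2, 5↦3, 6↦8, 7↦1, 8↦10, 9↦8, 10↦1]  zeros at y ∈ ∅
  x = 8: [0↦1, 1↦5, 2↦2, 3↦9, 4↦10, 5↦0, 6↦7, 7↦4, 8↦8, 9↦3, 10↦6]  zeros at y ∈ {5}
  x = 9: [0↦2, 1↦9, 2↦0, 3↦3, 4↦2, 5↦3, 6↦1, 7↦2, 8↦1, 9↦4, 10↦6]  zeros at y ∈ {2}
  x = 10: [0↦4, 1↦3, 2↦10, 3↦9, 4↦6, 5↦7, 6↦7, 7↦1, 8↦6, 9↦6, 10↦7]  zeros at y ∈ ∅
Collecting zeros: affine points = {(0, 3), (4, 1), (4, 3), (5, 7), (6, 0), (6, 3), (8, 5), (9, 2)}.
Total count |C(F_11)_aff| = 8.


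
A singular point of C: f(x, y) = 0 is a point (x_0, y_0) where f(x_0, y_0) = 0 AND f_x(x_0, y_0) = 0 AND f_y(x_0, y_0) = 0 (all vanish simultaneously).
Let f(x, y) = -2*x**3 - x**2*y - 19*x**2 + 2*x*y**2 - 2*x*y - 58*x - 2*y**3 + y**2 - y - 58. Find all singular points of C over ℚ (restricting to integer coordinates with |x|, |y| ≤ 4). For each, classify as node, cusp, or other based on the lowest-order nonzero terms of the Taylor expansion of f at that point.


Singular points: {(-3, -1)}; classification: cusp.

Compute partial derivatives:
  f_x = -6*x**2 - 2*x*y - 38*x + 2*y**2 - 2*y - 58.
  f_y = -x**2 + 4*x*y - 2*x - 6*y**2 + 2*y - 1.
Scan x_0 ∈ {−4, ..., 4}. For each x_0, f_y(x_0, y) is a polynomial in y; find its integer roots y ∈ {−4, ..., 4}, then test f_x and f at those candidates.
  x = -4: f_y(-4, y) = -6*y**2 - 14*y - 9; no integer root y with |y| ≤ 4.
  x = -3: f_y(-3, y) = -6*y**2 - 10*y - 4; vanishes at y ∈ {-1}. (-3, -1): f_x = 0, f = 0 — SINGULAR.
  x = -2: f_y(-2, y) = -6*y**2 - 6*y - 1; no integer root y with |y| ≤ 4.
  x = -1: f_y(-1, y) = -6*y**2 - 2*y; vanishes at y ∈ {0}. (-1, 0): f_x = -26 ≠ 0.
  x = 0: f_y(0, y) = -6*y**2 + 2*y - 1; no integer root y with |y| ≤ 4.
  x = 1: f_y(1, y) = -6*y**2 + 6*y - 4; no integer root y with |y| ≤ 4.
  x = 2: f_y(2, y) = -6*y**2 + 10*y - 9; no integer root y with |y| ≤ 4.
  x = 3: f_y(3, y) = -6*y**2 + 14*y - 16; no integer root y with |y| ≤ 4.
  x = 4: f_y(4, y) = -6*y**2 + 18*y - 25; no integer root y with |y| ≤ 4.
Only singular point on the grid: (-3, -1).
Classify: substitute x = -3 + u, y = -1 + v and expand: f = -2*u**3 - u**2*v + 2*u*v**2 - 2*v**3 + v**2.
No constant or linear terms (consistent with a singular point). Quadratic part: v**2. Cubic part: -2*u**3 - u**2*v + 2*u*v**2 - 2*v**3.
The quadratic part v**2 is a perfect square, so there is a single (double) tangent line v = 0, i.e. y = -1. Restricting the cubic part to that line (v = 0) leaves -2*u**3 ≠ 0, so f is not divisible by v and the branch is v² ≈ 2*u**3 to lowest order — this is a cusp.
Classification: cusp.
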